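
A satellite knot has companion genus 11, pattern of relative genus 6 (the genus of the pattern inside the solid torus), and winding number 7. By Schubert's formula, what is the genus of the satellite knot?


Schubert: g(satellite) = g_rel(pattern) + |winding| * g(companion),
where g_rel(pattern) is the genus of the pattern relative to the solid torus.
= 6 + 7 * 11
= 6 + 77 = 83

83


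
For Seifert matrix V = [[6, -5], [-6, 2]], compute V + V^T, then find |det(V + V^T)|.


Step 1: Form V + V^T where V = [[6, -5], [-6, 2]]
  V^T = [[6, -6], [-5, 2]]
  V + V^T = [[12, -11], [-11, 4]]
Step 2: det(V + V^T) = 12*4 - (-11)*(-11)
  = 48 - 121 = -73
Step 3: Knot determinant = |det(V + V^T)| = |-73| = 73

73


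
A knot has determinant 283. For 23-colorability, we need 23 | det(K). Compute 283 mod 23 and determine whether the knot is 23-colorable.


Step 1: A knot is p-colorable if and only if p divides its determinant.
Step 2: Compute 283 mod 23.
283 = 12 * 23 + 7
Step 3: 283 mod 23 = 7
Step 4: The knot is 23-colorable: no

7


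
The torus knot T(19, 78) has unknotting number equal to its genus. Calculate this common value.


For a torus knot T(p,q), both the unknotting number and genus equal (p-1)(q-1)/2.
= (19-1)(78-1)/2
= 18*77/2
= 1386/2 = 693

693


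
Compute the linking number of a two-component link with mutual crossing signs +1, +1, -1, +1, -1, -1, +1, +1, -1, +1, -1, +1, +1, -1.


Step 1: Count positive crossings: 8
Step 2: Count negative crossings: 6
Step 3: Sum of signs = 8 - 6 = 2
Step 4: Linking number = sum/2 = 2/2 = 1

1


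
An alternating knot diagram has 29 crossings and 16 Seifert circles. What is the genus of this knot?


For alternating knots, g = (c - s + 1)/2.
= (29 - 16 + 1)/2
= 14/2 = 7

7


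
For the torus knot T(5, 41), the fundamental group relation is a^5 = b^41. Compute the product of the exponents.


The relation is a^5 = b^41.
Product of exponents = 5 * 41
= 205

205


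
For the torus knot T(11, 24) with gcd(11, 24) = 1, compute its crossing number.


For a torus knot T(p, q) with gcd(p,q)=1,
the crossing number is min(p*(q-1), q*(p-1)).
p*(q-1) = 11*23 = 253
q*(p-1) = 24*10 = 240
min(253, 240) = 240

240


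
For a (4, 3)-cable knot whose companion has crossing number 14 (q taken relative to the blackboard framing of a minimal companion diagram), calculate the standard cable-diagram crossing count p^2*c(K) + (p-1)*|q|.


Step 1: Each of the c(K) crossings of the companion diagram becomes p*p = p^2 crossings among the p parallel strands, and each of the |q| twists s_1 s_2 ... s_(p-1) adds (p-1) crossings.
  Crossings = p^2 * c(K) + (p-1)*|q|
Step 2: = 4^2 * 14 + (4-1)*3
Step 3: = 16*14 + 3*3
Step 4: = 224 + 9 = 233

233


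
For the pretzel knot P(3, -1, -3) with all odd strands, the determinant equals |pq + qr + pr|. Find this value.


Step 1: Compute pq + qr + pr.
pq = 3*(-1) = -3
qr = (-1)*(-3) = 3
pr = 3*(-3) = -9
pq + qr + pr = -3 + 3 + (-9) = -9
Step 2: Take absolute value.
det(P(3,-1,-3)) = |-9| = 9

9


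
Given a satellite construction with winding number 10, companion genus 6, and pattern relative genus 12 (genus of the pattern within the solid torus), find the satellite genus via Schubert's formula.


Schubert: g(satellite) = g_rel(pattern) + |winding| * g(companion),
where g_rel(pattern) is the genus of the pattern relative to the solid torus.
= 12 + 10 * 6
= 12 + 60 = 72

72


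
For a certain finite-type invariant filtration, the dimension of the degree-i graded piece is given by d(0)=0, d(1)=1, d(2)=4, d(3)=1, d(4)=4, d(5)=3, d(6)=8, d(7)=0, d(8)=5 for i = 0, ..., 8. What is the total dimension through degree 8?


Total dimension = d(0) + d(1) + ... + d(8)
= 0 + 1 + 4 + 1 + 4 + 3 + 8 + 0 + 5
= 26

26


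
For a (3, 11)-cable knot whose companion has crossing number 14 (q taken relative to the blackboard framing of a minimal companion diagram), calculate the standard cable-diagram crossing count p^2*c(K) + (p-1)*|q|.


Step 1: Each of the c(K) crossings of the companion diagram becomes p*p = p^2 crossings among the p parallel strands, and each of the |q| twists s_1 s_2 ... s_(p-1) adds (p-1) crossings.
  Crossings = p^2 * c(K) + (p-1)*|q|
Step 2: = 3^2 * 14 + (3-1)*11
Step 3: = 9*14 + 2*11
Step 4: = 126 + 22 = 148

148


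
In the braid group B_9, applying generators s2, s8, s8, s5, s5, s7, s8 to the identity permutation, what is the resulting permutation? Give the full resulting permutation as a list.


Starting with identity [1, 2, 3, 4, 5, 6, 7, 8, 9].
Apply generators in sequence:
  After s2: [1, 3, 2, 4, 5, 6, 7, 8, 9]
  After s8: [1, 3, 2, 4, 5, 6, 7, 9, 8]
  After s8: [1, 3, 2, 4, 5, 6, 7, 8, 9]
  After s5: [1, 3, 2, 4, 6, 5, 7, 8, 9]
  After s5: [1, 3, 2, 4, 5, 6, 7, 8, 9]
  After s7: [1, 3, 2, 4, 5, 6, 8, 7, 9]
  After s8: [1, 3, 2, 4, 5, 6, 8, 9, 7]
Final permutation: [1, 3, 2, 4, 5, 6, 8, 9, 7]

[1, 3, 2, 4, 5, 6, 8, 9, 7]


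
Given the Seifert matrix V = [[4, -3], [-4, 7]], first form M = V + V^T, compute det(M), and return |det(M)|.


Step 1: Form V + V^T where V = [[4, -3], [-4, 7]]
  V^T = [[4, -4], [-3, 7]]
  V + V^T = [[8, -7], [-7, 14]]
Step 2: det(V + V^T) = 8*14 - (-7)*(-7)
  = 112 - 49 = 63
Step 3: Knot determinant = |det(V + V^T)| = |63| = 63

63


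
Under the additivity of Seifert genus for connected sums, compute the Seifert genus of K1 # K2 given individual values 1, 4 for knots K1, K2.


The Seifert genus is additive under connected sum.
Seifert genus(K1 # K2) = (1) + (4)
= 5

5


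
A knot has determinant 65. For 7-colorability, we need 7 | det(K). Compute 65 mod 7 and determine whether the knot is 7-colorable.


Step 1: A knot is p-colorable if and only if p divides its determinant.
Step 2: Compute 65 mod 7.
65 = 9 * 7 + 2
Step 3: 65 mod 7 = 2
Step 4: The knot is 7-colorable: no

2


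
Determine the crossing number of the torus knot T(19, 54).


For a torus knot T(p, q) with gcd(p,q)=1,
the crossing number is min(p*(q-1), q*(p-1)).
p*(q-1) = 19*53 = 1007
q*(p-1) = 54*18 = 972
min(1007, 972) = 972

972


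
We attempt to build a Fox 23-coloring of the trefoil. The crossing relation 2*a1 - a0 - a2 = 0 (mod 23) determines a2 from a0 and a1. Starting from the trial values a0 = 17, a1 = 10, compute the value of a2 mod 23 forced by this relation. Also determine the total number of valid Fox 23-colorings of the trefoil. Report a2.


Step 1: Apply the given crossing relation 2*a1 - a0 - a2 = 0 (mod 23).
  a2 = 2*a1 - a0 mod 23
  a2 = 2*10 - 17 mod 23
  a2 = 20 - 17 mod 23
  a2 = 3 mod 23 = 3
Step 2: The trefoil has determinant 3.
  Number of Fox p-colorings (p prime) is p^2 if p = 3, else p.
  Since 23 does not divide 3, only trivial (constant) colorings exist.
  (So the trial a0 = 17, a1 = 10 with a0 != a1 does NOT extend to a valid coloring of the whole trefoil: the other two crossing relations require 3*(a1 - a0) = 0 (mod 23), which fails.)
  Total colorings = 23
Step 3: a2 = 3, total Fox 23-colorings = 23

3


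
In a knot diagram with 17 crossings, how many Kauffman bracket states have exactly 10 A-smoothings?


We choose which 10 of 17 crossings get A-smoothings.
C(17, 10) = 17! / (10! * 7!)
= 19448

19448


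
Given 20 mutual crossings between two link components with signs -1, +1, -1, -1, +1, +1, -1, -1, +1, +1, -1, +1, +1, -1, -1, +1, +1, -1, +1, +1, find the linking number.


Step 1: Count positive crossings: 11
Step 2: Count negative crossings: 9
Step 3: Sum of signs = 11 - 9 = 2
Step 4: Linking number = sum/2 = 2/2 = 1

1


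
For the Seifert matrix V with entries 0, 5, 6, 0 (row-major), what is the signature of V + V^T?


Step 1: V + V^T = [[0, 11], [11, 0]]
Step 2: trace = 0, det = -121
Step 3: Discriminant = 0^2 - 4*(-121) = 484
Step 4: Eigenvalues: 11, -11
Step 5: Signature = (# positive eigenvalues) - (# negative eigenvalues) = 0

0


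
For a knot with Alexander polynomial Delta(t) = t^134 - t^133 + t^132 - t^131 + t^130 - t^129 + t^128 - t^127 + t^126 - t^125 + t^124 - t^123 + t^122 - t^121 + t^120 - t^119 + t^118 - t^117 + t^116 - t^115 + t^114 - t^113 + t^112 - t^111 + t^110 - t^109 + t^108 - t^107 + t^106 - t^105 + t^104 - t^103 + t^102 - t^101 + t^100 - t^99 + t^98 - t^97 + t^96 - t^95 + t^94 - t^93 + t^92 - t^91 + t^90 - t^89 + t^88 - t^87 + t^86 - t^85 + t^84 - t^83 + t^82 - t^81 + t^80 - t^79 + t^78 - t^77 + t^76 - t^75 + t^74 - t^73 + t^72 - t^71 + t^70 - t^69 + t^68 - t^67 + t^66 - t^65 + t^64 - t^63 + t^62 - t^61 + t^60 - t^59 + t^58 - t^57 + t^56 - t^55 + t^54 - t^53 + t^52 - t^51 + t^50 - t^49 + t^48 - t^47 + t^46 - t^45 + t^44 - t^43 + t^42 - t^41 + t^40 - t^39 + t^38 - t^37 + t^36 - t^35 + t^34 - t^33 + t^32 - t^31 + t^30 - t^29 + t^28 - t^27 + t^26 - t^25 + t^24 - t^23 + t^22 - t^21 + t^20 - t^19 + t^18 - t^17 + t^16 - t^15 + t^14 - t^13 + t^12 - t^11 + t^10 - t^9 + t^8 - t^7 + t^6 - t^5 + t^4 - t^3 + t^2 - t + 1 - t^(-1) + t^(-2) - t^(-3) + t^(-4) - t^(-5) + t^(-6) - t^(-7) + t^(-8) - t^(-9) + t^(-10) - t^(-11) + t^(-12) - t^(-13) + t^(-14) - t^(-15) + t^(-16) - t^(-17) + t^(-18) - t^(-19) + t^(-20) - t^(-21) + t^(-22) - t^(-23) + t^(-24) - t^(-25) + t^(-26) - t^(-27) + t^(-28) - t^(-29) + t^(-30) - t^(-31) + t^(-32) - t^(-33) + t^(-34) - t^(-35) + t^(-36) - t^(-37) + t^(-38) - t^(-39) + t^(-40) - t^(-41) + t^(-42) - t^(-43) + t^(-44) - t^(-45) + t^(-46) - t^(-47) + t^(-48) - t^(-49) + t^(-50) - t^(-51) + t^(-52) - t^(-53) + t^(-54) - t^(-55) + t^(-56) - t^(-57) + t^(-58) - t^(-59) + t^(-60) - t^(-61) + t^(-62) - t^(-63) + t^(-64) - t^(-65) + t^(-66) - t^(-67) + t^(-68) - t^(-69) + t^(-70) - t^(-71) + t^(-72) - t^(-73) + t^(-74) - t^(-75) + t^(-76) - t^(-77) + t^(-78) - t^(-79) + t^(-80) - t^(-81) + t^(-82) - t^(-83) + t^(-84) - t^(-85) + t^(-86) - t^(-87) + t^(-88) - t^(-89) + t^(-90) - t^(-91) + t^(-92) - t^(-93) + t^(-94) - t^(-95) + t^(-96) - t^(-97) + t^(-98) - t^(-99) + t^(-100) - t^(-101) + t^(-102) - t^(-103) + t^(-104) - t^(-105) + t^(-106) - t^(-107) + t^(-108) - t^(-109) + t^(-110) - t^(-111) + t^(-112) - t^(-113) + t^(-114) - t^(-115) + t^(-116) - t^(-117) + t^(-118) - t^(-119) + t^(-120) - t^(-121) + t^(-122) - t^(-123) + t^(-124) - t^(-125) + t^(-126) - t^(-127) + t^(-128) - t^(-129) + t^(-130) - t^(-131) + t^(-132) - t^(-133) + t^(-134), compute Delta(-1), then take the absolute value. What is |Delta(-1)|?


Step 1: The polynomial has 269 terms with alternating signs, exponents from 134 down to -134.
Step 2: Substitute t = -1. The i-th term has coefficient (-1)^i and exponent (m-i),
  so its value is (-1)^i * (-1)^(m-i) = (-1)^m = 1 for every i.
Step 3: All 269 terms equal 1, so Delta(-1) = 269 * (1) = 269
Step 4: |Delta(-1)| = 269

269


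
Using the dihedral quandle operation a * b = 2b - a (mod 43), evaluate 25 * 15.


25 * 15 = 2*15 - 25 mod 43
= 30 - 25 mod 43
= 5 mod 43 = 5

5


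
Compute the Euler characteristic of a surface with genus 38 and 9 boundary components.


chi = 2 - 2g - b
= 2 - 2*38 - 9
= 2 - 76 - 9 = -83

-83


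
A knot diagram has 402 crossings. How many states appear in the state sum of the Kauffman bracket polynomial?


Each crossing contributes 2 choices (A-smoothing or B-smoothing).
Total states = 2^402 = 10328999512347634358623676688012047497318823171316894051322637426162590488067364778518581413120551325743612687890989973504

10328999512347634358623676688012047497318823171316894051322637426162590488067364778518581413120551325743612687890989973504


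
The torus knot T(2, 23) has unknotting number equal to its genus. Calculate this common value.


For a torus knot T(p,q), both the unknotting number and genus equal (p-1)(q-1)/2.
= (2-1)(23-1)/2
= 1*22/2
= 22/2 = 11

11


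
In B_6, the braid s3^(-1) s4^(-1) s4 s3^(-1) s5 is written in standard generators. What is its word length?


The word length counts the number of generators (including inverses).
Listing each generator: s3^(-1), s4^(-1), s4, s3^(-1), s5
There are 5 generators in this braid word.

5


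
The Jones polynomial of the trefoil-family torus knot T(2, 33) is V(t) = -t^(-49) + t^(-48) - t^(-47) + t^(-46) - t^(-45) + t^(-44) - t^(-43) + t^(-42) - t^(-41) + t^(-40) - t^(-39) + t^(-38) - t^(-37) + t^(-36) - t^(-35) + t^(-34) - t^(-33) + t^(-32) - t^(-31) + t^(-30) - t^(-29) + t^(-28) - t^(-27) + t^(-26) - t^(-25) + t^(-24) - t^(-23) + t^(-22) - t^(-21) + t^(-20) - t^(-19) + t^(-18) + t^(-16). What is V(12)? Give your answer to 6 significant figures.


Substituting t = 12 into V(t) = -t^(-49) + t^(-48) - t^(-47) + t^(-46) - t^(-45) + t^(-44) - t^(-43) + t^(-42) - t^(-41) + t^(-40) - t^(-39) + t^(-38) - t^(-37) + t^(-36) - t^(-35) + t^(-34) - t^(-33) + t^(-32) - t^(-31) + t^(-30) - t^(-29) + t^(-28) - t^(-27) + t^(-26) - t^(-25) + t^(-24) - t^(-23) + t^(-22) - t^(-21) + t^(-20) - t^(-19) + t^(-18) + t^(-16):
  (-)t^(-49) = -1.31862e-53
  (+)t^(-48) = 1.58234e-52
  (-)t^(-47) = -1.89881e-51
  (+)t^(-46) = 2.27857e-50
  (-)t^(-45) = -2.73429e-49
  (+)t^(-44) = 3.28114e-48
  (-)t^(-43) = -3.93737e-47
  (+)t^(-42) = 4.72485e-46
  (-)t^(-41) = -5.66982e-45
  (+)t^(-40) = 6.80378e-44
  (-)t^(-39) = -8.16453e-43
  (+)t^(-38) = 9.79744e-42
  (-)t^(-37) = -1.17569e-40
  (+)t^(-36) = 1.41083e-39
  (-)t^(-35) = -1.693e-38
  (+)t^(-34) = 2.0316e-37
  (-)t^(-33) = -2.43792e-36
  (+)t^(-32) = 2.9255e-35
  (-)t^(-31) = -3.5106e-34
  (+)t^(-30) = 4.21272e-33
  (-)t^(-29) = -5.05526e-32
  (+)t^(-28) = 6.06632e-31
  (-)t^(-27) = -7.27958e-30
  (+)t^(-26) = 8.7355e-29
  (-)t^(-25) = -1.04826e-27
  (+)t^(-24) = 1.25791e-26
  (-)t^(-23) = -1.50949e-25
  (+)t^(-22) = 1.81139e-24
  (-)t^(-21) = -2.17367e-23
  (+)t^(-20) = 2.60841e-22
  (-)t^(-19) = -3.13009e-21
  (+)t^(-18) = 3.7561e-20
  (+)t^(-16) = 5.40879e-18
Sum = (-1.31862e-53) + (1.58234e-52) + (-1.89881e-51) + (2.27857e-50) + (-2.73429e-49) + (3.28114e-48) + (-3.93737e-47) + (4.72485e-46) + (-5.66982e-45) + (6.80378e-44) + (-8.16453e-43) + (9.79744e-42) + (-1.17569e-40) + (1.41083e-39) + (-1.693e-38) + (2.0316e-37) + (-2.43792e-36) + (2.9255e-35) + (-3.5106e-34) + (4.21272e-33) + (-5.05526e-32) + (6.06632e-31) + (-7.27958e-30) + (8.7355e-29) + (-1.04826e-27) + (1.25791e-26) + (-1.50949e-25) + (1.81139e-24) + (-2.17367e-23) + (2.60841e-22) + (-3.13009e-21) + (3.7561e-20) + (5.40879e-18)
= 5.443461019e-18
Rounded to 6 significant figures: 5.44346e-18

5.44346e-18


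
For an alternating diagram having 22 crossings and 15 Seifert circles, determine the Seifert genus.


For alternating knots, g = (c - s + 1)/2.
= (22 - 15 + 1)/2
= 8/2 = 4

4


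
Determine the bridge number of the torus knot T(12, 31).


The bridge number of T(p,q) is min(p,q).
min(12, 31) = 12

12


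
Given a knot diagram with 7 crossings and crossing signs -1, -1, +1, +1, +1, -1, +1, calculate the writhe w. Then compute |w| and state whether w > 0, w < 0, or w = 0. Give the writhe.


Step 1: Count positive crossings (+1).
Positive crossings: 4
Step 2: Count negative crossings (-1).
Negative crossings: 3
Step 3: Writhe = (positive) - (negative)
w = 4 - 3 = 1
Step 4: |w| = 1, and w is positive

1


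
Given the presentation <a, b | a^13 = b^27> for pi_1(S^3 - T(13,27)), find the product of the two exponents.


The relation is a^13 = b^27.
Product of exponents = 13 * 27
= 351

351


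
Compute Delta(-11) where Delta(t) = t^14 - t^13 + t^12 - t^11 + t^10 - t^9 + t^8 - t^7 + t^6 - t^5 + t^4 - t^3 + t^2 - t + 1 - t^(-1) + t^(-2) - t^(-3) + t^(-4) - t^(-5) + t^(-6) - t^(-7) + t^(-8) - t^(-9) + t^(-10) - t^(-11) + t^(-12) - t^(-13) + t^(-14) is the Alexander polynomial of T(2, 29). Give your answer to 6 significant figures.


Substituting t = -11 into Delta(t) = t^14 - t^13 + t^12 - t^11 + t^10 - t^9 + t^8 - t^7 + t^6 - t^5 + t^4 - t^3 + t^2 - t + 1 - t^(-1) + t^(-2) - t^(-3) + t^(-4) - t^(-5) + t^(-6) - t^(-7) + t^(-8) - t^(-9) + t^(-10) - t^(-11) + t^(-12) - t^(-13) + t^(-14):
Term values: (379749833583241) + (34522712143931) + (3138428376721) + (285311670611) + (25937424601) + (2357947691) + (214358881) + (19487171) + (1771561) + (161051) + (14641) + (1331) + (121) + (11) + (1) + (0.0909091) + (0.00826446) + (0.000751315) + (6.83013e-05) + (6.20921e-06) + (5.64474e-07) + (5.13158e-08) + (4.66507e-09) + (4.24098e-10) + (3.85543e-11) + (3.50494e-12) + (3.18631e-13) + (2.89664e-14) + (2.63331e-15)
Sum = 4.177248169e+14
Rounded to 6 significant figures: 4.17725e+14

4.17725e+14


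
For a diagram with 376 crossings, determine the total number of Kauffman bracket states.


Each crossing contributes 2 choices (A-smoothing or B-smoothing).
Total states = 2^376 = 153914086704665934422965000391185991426092731525255651046673021110334850669910978950836977558144201721900890587136

153914086704665934422965000391185991426092731525255651046673021110334850669910978950836977558144201721900890587136


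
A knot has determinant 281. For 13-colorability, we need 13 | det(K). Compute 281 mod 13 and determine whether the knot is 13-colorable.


Step 1: A knot is p-colorable if and only if p divides its determinant.
Step 2: Compute 281 mod 13.
281 = 21 * 13 + 8
Step 3: 281 mod 13 = 8
Step 4: The knot is 13-colorable: no

8


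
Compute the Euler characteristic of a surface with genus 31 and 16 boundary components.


chi = 2 - 2g - b
= 2 - 2*31 - 16
= 2 - 62 - 16 = -76

-76


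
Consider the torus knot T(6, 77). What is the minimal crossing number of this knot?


For a torus knot T(p, q) with gcd(p,q)=1,
the crossing number is min(p*(q-1), q*(p-1)).
p*(q-1) = 6*76 = 456
q*(p-1) = 77*5 = 385
min(456, 385) = 385

385


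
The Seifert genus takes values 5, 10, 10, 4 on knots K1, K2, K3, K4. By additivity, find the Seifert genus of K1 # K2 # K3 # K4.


The Seifert genus is additive under connected sum.
Seifert genus(K1 # K2 # K3 # K4) = (5) + (10) + (10) + (4)
= 29

29


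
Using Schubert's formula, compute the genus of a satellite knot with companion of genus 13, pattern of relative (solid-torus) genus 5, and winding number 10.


Schubert: g(satellite) = g_rel(pattern) + |winding| * g(companion),
where g_rel(pattern) is the genus of the pattern relative to the solid torus.
= 5 + 10 * 13
= 5 + 130 = 135

135


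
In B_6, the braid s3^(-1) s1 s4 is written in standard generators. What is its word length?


The word length counts the number of generators (including inverses).
Listing each generator: s3^(-1), s1, s4
There are 3 generators in this braid word.

3


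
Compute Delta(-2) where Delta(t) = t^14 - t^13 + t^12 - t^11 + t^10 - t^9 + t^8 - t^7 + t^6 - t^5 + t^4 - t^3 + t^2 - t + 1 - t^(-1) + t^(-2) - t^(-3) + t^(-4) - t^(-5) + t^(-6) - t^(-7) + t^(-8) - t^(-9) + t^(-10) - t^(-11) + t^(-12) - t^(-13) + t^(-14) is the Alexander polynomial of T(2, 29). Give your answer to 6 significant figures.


Substituting t = -2 into Delta(t) = t^14 - t^13 + t^12 - t^11 + t^10 - t^9 + t^8 - t^7 + t^6 - t^5 + t^4 - t^3 + t^2 - t + 1 - t^(-1) + t^(-2) - t^(-3) + t^(-4) - t^(-5) + t^(-6) - t^(-7) + t^(-8) - t^(-9) + t^(-10) - t^(-11) + t^(-12) - t^(-13) + t^(-14):
Term values: (16384) + (8192) + (4096) + (2048) + (1024) + (512) + (256) + (128) + (64) + (32) + (16) + (8) + (4) + (2) + (1) + (0.5) + (0.25) + (0.125) + (0.0625) + (0.03125) + (0.015625) + (0.0078125) + (0.00390625) + (0.00195312) + (0.000976562) + (0.000488281) + (0.000244141) + (0.00012207) + (6.10352e-05)
Sum = 32767.99994
Rounded to 6 significant figures: 32768

32768


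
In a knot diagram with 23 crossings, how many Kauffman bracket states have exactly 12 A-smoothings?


We choose which 12 of 23 crossings get A-smoothings.
C(23, 12) = 23! / (12! * 11!)
= 1352078

1352078


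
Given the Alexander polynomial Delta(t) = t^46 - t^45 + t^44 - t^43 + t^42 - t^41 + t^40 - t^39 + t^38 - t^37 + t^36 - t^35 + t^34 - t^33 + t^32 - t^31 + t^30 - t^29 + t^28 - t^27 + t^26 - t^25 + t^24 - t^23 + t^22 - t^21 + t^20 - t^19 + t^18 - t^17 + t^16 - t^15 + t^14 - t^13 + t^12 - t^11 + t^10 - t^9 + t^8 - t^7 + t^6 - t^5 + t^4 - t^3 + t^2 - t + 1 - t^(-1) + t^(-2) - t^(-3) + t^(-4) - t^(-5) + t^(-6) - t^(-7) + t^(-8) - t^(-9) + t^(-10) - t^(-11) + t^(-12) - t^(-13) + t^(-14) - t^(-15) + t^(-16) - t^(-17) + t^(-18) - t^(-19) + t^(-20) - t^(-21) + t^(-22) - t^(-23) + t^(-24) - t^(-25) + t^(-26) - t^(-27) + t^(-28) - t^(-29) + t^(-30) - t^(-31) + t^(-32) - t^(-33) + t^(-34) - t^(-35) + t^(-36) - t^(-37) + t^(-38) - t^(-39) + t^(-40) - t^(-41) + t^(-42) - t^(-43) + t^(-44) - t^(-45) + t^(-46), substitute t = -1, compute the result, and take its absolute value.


Step 1: The polynomial has 93 terms with alternating signs, exponents from 46 down to -46.
Step 2: Substitute t = -1. The i-th term has coefficient (-1)^i and exponent (m-i),
  so its value is (-1)^i * (-1)^(m-i) = (-1)^m = 1 for every i.
Step 3: All 93 terms equal 1, so Delta(-1) = 93 * (1) = 93
Step 4: |Delta(-1)| = 93

93


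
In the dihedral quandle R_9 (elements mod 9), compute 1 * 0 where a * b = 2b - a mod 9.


1 * 0 = 2*0 - 1 mod 9
= 0 - 1 mod 9
= -1 mod 9 = 8

8


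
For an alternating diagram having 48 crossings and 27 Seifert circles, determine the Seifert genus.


For alternating knots, g = (c - s + 1)/2.
= (48 - 27 + 1)/2
= 22/2 = 11

11


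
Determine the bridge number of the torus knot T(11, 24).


The bridge number of T(p,q) is min(p,q).
min(11, 24) = 11

11


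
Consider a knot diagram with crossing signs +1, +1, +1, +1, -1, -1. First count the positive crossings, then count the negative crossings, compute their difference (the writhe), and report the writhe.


Step 1: Count positive crossings (+1).
Positive crossings: 4
Step 2: Count negative crossings (-1).
Negative crossings: 2
Step 3: Writhe = (positive) - (negative)
w = 4 - 2 = 2
Step 4: |w| = 2, and w is positive

2


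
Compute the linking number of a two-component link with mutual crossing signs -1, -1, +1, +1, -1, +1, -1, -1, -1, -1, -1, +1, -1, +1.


Step 1: Count positive crossings: 5
Step 2: Count negative crossings: 9
Step 3: Sum of signs = 5 - 9 = -4
Step 4: Linking number = sum/2 = -4/2 = -2

-2


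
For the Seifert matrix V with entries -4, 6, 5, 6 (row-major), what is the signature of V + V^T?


Step 1: V + V^T = [[-8, 11], [11, 12]]
Step 2: trace = 4, det = -217
Step 3: Discriminant = 4^2 - 4*(-217) = 884
Step 4: Eigenvalues: 16.8661, -12.8661
Step 5: Signature = (# positive eigenvalues) - (# negative eigenvalues) = 0

0


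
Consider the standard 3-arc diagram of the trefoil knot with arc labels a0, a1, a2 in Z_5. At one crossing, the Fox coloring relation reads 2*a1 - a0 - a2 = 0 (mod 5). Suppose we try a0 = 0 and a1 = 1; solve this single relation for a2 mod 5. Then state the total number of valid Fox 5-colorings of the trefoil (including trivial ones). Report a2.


Step 1: Apply the given crossing relation 2*a1 - a0 - a2 = 0 (mod 5).
  a2 = 2*a1 - a0 mod 5
  a2 = 2*1 - 0 mod 5
  a2 = 2 - 0 mod 5
  a2 = 2 mod 5 = 2
Step 2: The trefoil has determinant 3.
  Number of Fox p-colorings (p prime) is p^2 if p = 3, else p.
  Since 5 does not divide 3, only trivial (constant) colorings exist.
  (So the trial a0 = 0, a1 = 1 with a0 != a1 does NOT extend to a valid coloring of the whole trefoil: the other two crossing relations require 3*(a1 - a0) = 0 (mod 5), which fails.)
  Total colorings = 5
Step 3: a2 = 2, total Fox 5-colorings = 5

2


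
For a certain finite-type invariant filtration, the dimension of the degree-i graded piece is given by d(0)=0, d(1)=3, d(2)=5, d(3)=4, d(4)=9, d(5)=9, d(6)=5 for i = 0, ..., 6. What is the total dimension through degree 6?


Total dimension = d(0) + d(1) + ... + d(6)
= 0 + 3 + 5 + 4 + 9 + 9 + 5
= 35

35


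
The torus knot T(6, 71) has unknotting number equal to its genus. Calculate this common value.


For a torus knot T(p,q), both the unknotting number and genus equal (p-1)(q-1)/2.
= (6-1)(71-1)/2
= 5*70/2
= 350/2 = 175

175


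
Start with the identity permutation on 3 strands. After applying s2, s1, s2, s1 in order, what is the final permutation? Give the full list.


Starting with identity [1, 2, 3].
Apply generators in sequence:
  After s2: [1, 3, 2]
  After s1: [3, 1, 2]
  After s2: [3, 2, 1]
  After s1: [2, 3, 1]
Final permutation: [2, 3, 1]

[2, 3, 1]


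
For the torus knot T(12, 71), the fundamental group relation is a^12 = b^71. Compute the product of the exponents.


The relation is a^12 = b^71.
Product of exponents = 12 * 71
= 852

852


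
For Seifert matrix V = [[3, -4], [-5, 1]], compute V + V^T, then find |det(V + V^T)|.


Step 1: Form V + V^T where V = [[3, -4], [-5, 1]]
  V^T = [[3, -5], [-4, 1]]
  V + V^T = [[6, -9], [-9, 2]]
Step 2: det(V + V^T) = 6*2 - (-9)*(-9)
  = 12 - 81 = -69
Step 3: Knot determinant = |det(V + V^T)| = |-69| = 69

69


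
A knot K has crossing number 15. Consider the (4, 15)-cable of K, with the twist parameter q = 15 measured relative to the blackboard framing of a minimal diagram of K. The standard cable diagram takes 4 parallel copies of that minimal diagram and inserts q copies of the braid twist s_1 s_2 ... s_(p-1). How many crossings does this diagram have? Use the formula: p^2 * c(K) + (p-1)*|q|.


Step 1: Each of the c(K) crossings of the companion diagram becomes p*p = p^2 crossings among the p parallel strands, and each of the |q| twists s_1 s_2 ... s_(p-1) adds (p-1) crossings.
  Crossings = p^2 * c(K) + (p-1)*|q|
Step 2: = 4^2 * 15 + (4-1)*15
Step 3: = 16*15 + 3*15
Step 4: = 240 + 45 = 285

285


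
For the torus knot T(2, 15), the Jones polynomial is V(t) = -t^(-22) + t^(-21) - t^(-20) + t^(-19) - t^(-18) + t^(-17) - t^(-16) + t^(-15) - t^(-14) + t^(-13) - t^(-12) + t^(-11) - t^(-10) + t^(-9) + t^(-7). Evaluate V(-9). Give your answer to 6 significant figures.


Substituting t = -9 into V(t) = -t^(-22) + t^(-21) - t^(-20) + t^(-19) - t^(-18) + t^(-17) - t^(-16) + t^(-15) - t^(-14) + t^(-13) - t^(-12) + t^(-11) - t^(-10) + t^(-9) + t^(-7):
  (-)t^(-22) = -1.01546e-21
  (+)t^(-21) = -9.13918e-21
  (-)t^(-20) = -8.22526e-20
  (+)t^(-19) = -7.40274e-19
  (-)t^(-18) = -6.66246e-18
  (+)t^(-17) = -5.99622e-17
  (-)t^(-16) = -5.3966e-16
  (+)t^(-15) = -4.85694e-15
  (-)t^(-14) = -4.37124e-14
  (+)t^(-13) = -3.93412e-13
  (-)t^(-12) = -3.54071e-12
  (+)t^(-11) = -3.18664e-11
  (-)t^(-10) = -2.86797e-10
  (+)t^(-9) = -2.58117e-09
  (+)t^(-7) = -2.09075e-07
Sum = (-1.01546e-21) + (-9.13918e-21) + (-8.22526e-20) + (-7.40274e-19) + (-6.66246e-18) + (-5.99622e-17) + (-5.3966e-16) + (-4.85694e-15) + (-4.37124e-14) + (-3.93412e-13) + (-3.54071e-12) + (-3.18664e-11) + (-2.86797e-10) + (-2.58117e-09) + (-2.09075e-07)
= -2.119789798e-07
Rounded to 6 significant figures: -2.11979e-07

-2.11979e-07


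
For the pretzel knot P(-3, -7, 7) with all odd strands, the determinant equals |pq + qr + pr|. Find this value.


Step 1: Compute pq + qr + pr.
pq = (-3)*(-7) = 21
qr = (-7)*7 = -49
pr = (-3)*7 = -21
pq + qr + pr = 21 + (-49) + (-21) = -49
Step 2: Take absolute value.
det(P(-3,-7,7)) = |-49| = 49

49


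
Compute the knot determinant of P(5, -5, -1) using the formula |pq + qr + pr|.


Step 1: Compute pq + qr + pr.
pq = 5*(-5) = -25
qr = (-5)*(-1) = 5
pr = 5*(-1) = -5
pq + qr + pr = -25 + 5 + (-5) = -25
Step 2: Take absolute value.
det(P(5,-5,-1)) = |-25| = 25

25


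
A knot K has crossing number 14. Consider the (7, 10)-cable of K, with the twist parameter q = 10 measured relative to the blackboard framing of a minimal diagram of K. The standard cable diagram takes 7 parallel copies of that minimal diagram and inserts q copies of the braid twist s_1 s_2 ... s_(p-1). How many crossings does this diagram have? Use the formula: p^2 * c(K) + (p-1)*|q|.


Step 1: Each of the c(K) crossings of the companion diagram becomes p*p = p^2 crossings among the p parallel strands, and each of the |q| twists s_1 s_2 ... s_(p-1) adds (p-1) crossings.
  Crossings = p^2 * c(K) + (p-1)*|q|
Step 2: = 7^2 * 14 + (7-1)*10
Step 3: = 49*14 + 6*10
Step 4: = 686 + 60 = 746

746


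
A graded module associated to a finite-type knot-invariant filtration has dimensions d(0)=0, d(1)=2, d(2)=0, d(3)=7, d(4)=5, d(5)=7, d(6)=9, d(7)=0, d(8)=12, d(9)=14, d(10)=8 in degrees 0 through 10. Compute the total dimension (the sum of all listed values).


Total dimension = d(0) + d(1) + ... + d(10)
= 0 + 2 + 0 + 7 + 5 + 7 + 9 + 0 + 12 + 14 + 8
= 64

64


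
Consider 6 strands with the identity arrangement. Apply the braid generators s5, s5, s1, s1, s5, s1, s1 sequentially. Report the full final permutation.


Starting with identity [1, 2, 3, 4, 5, 6].
Apply generators in sequence:
  After s5: [1, 2, 3, 4, 6, 5]
  After s5: [1, 2, 3, 4, 5, 6]
  After s1: [2, 1, 3, 4, 5, 6]
  After s1: [1, 2, 3, 4, 5, 6]
  After s5: [1, 2, 3, 4, 6, 5]
  After s1: [2, 1, 3, 4, 6, 5]
  After s1: [1, 2, 3, 4, 6, 5]
Final permutation: [1, 2, 3, 4, 6, 5]

[1, 2, 3, 4, 6, 5]


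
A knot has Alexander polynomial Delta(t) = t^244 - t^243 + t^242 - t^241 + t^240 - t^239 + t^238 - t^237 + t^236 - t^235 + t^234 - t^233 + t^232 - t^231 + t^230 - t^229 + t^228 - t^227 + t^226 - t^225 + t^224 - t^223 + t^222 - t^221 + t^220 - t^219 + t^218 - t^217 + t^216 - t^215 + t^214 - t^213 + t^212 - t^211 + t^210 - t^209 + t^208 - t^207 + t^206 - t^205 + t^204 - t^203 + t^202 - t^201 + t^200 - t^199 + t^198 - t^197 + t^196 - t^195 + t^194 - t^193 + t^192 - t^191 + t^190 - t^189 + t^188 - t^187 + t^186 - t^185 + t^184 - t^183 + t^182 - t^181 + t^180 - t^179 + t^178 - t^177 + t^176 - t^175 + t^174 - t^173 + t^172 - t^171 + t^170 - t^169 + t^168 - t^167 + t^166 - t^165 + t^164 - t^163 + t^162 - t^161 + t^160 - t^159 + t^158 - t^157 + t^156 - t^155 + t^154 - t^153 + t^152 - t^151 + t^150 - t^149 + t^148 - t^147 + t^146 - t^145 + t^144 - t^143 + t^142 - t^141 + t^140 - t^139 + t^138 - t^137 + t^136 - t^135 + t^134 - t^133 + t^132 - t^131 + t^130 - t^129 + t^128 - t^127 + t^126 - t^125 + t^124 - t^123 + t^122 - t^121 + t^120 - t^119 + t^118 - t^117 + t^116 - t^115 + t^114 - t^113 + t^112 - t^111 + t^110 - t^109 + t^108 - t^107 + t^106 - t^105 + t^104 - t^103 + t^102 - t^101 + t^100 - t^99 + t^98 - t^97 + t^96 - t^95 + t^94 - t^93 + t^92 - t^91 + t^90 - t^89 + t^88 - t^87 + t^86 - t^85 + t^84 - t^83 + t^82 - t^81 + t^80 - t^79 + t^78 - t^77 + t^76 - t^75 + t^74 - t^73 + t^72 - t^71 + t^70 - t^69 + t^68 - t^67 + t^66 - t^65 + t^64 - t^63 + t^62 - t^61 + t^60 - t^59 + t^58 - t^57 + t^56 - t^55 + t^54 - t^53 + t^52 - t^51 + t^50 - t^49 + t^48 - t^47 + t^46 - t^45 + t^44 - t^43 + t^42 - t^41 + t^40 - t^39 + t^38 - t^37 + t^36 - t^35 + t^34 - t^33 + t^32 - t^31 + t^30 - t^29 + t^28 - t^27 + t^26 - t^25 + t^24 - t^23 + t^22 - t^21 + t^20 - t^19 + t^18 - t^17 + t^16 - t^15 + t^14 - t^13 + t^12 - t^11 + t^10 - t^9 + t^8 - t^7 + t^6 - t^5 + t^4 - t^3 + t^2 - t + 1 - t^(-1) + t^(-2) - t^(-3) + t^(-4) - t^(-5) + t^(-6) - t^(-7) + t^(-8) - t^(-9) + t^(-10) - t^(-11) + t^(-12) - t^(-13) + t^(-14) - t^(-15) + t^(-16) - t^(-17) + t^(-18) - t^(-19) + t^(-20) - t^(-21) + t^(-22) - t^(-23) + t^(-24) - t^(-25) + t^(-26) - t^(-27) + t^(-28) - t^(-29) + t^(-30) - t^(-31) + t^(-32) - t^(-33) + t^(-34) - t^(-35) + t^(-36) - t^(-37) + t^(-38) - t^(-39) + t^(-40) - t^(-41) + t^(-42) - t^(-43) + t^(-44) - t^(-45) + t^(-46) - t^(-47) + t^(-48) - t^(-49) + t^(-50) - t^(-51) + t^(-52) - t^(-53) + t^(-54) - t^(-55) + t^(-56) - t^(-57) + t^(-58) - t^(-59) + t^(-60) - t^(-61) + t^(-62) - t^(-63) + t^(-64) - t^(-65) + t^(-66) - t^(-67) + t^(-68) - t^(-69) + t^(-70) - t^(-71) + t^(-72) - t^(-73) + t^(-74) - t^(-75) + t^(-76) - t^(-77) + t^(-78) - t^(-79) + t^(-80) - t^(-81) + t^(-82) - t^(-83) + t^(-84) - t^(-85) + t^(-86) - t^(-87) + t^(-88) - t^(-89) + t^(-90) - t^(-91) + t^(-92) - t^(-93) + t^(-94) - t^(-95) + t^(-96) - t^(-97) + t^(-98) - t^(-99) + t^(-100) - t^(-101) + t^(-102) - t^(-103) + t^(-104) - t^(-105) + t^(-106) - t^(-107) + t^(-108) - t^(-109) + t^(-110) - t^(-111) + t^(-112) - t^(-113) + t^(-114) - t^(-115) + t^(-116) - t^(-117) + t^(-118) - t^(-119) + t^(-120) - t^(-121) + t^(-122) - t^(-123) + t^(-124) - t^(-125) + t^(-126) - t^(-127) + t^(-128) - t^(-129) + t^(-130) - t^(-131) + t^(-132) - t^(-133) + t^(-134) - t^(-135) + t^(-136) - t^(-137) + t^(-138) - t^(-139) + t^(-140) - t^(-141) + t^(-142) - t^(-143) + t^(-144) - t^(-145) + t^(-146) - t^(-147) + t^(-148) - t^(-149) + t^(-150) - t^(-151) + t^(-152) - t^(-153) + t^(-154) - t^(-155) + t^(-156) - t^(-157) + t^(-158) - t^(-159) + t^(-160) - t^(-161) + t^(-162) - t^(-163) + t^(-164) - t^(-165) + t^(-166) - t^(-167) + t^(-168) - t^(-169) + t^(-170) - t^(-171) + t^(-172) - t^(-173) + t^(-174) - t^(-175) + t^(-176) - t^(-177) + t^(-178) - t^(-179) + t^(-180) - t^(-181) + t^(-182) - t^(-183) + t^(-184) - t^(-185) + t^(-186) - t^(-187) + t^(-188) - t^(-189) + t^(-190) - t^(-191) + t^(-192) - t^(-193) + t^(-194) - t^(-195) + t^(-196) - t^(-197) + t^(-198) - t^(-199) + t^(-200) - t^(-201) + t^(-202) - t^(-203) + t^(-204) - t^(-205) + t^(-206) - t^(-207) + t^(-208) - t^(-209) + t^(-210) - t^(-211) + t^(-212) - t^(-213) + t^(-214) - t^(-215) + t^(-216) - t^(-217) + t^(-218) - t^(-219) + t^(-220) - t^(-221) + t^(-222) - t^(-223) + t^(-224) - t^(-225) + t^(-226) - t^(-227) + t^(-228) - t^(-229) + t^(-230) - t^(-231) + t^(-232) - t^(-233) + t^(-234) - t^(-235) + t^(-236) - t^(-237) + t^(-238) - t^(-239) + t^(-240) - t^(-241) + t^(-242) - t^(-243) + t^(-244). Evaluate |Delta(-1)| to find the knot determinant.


Step 1: The polynomial has 489 terms with alternating signs, exponents from 244 down to -244.
Step 2: Substitute t = -1. The i-th term has coefficient (-1)^i and exponent (m-i),
  so its value is (-1)^i * (-1)^(m-i) = (-1)^m = 1 for every i.
Step 3: All 489 terms equal 1, so Delta(-1) = 489 * (1) = 489
Step 4: |Delta(-1)| = 489

489


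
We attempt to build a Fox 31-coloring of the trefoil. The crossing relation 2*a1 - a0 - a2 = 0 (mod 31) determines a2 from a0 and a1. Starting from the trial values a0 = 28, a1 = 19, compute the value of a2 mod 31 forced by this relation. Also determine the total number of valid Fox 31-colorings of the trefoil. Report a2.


Step 1: Apply the given crossing relation 2*a1 - a0 - a2 = 0 (mod 31).
  a2 = 2*a1 - a0 mod 31
  a2 = 2*19 - 28 mod 31
  a2 = 38 - 28 mod 31
  a2 = 10 mod 31 = 10
Step 2: The trefoil has determinant 3.
  Number of Fox p-colorings (p prime) is p^2 if p = 3, else p.
  Since 31 does not divide 3, only trivial (constant) colorings exist.
  (So the trial a0 = 28, a1 = 19 with a0 != a1 does NOT extend to a valid coloring of the whole trefoil: the other two crossing relations require 3*(a1 - a0) = 0 (mod 31), which fails.)
  Total colorings = 31
Step 3: a2 = 10, total Fox 31-colorings = 31

10


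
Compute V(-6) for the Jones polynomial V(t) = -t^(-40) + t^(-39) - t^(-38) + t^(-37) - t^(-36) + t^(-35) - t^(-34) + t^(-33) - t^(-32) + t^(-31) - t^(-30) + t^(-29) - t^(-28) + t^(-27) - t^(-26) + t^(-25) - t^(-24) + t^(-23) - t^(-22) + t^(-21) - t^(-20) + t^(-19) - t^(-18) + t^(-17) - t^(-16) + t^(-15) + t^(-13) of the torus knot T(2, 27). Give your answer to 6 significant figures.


Substituting t = -6 into V(t) = -t^(-40) + t^(-39) - t^(-38) + t^(-37) - t^(-36) + t^(-35) - t^(-34) + t^(-33) - t^(-32) + t^(-31) - t^(-30) + t^(-29) - t^(-28) + t^(-27) - t^(-26) + t^(-25) - t^(-24) + t^(-23) - t^(-22) + t^(-21) - t^(-20) + t^(-19) - t^(-18) + t^(-17) - t^(-16) + t^(-15) + t^(-13):
  (-)t^(-40) = -7.48083e-32
  (+)t^(-39) = -4.4885e-31
  (-)t^(-38) = -2.6931e-30
  (+)t^(-37) = -1.61586e-29
  (-)t^(-36) = -9.69516e-29
  (+)t^(-35) = -5.8171e-28
  (-)t^(-34) = -3.49026e-27
  (+)t^(-33) = -2.09415e-26
  (-)t^(-32) = -1.25649e-25
  (+)t^(-31) = -7.53896e-25
  (-)t^(-30) = -4.52337e-24
  (+)t^(-29) = -2.71402e-23
  (-)t^(-28) = -1.62841e-22
  (+)t^(-27) = -9.77049e-22
  (-)t^(-26) = -5.86229e-21
  (+)t^(-25) = -3.51738e-20
  (-)t^(-24) = -2.11043e-19
  (+)t^(-23) = -1.26626e-18
  (-)t^(-22) = -7.59753e-18
  (+)t^(-21) = -4.55852e-17
  (-)t^(-20) = -2.73511e-16
  (+)t^(-19) = -1.64107e-15
  (-)t^(-18) = -9.8464e-15
  (+)t^(-17) = -5.90784e-14
  (-)t^(-16) = -3.5447e-13
  (+)t^(-15) = -2.12682e-12
  (+)t^(-13) = -7.65656e-11
Sum = (-7.48083e-32) + (-4.4885e-31) + (-2.6931e-30) + (-1.61586e-29) + (-9.69516e-29) + (-5.8171e-28) + (-3.49026e-27) + (-2.09415e-26) + (-1.25649e-25) + (-7.53896e-25) + (-4.52337e-24) + (-2.71402e-23) + (-1.62841e-22) + (-9.77049e-22) + (-5.86229e-21) + (-3.51738e-20) + (-2.11043e-19) + (-1.26626e-18) + (-7.59753e-18) + (-4.55852e-17) + (-2.73511e-16) + (-1.64107e-15) + (-9.8464e-15) + (-5.90784e-14) + (-3.5447e-13) + (-2.12682e-12) + (-7.65656e-11)
= -7.911779666e-11
Rounded to 6 significant figures: -7.91178e-11

-7.91178e-11


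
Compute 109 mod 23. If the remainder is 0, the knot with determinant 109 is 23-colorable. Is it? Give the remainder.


Step 1: A knot is p-colorable if and only if p divides its determinant.
Step 2: Compute 109 mod 23.
109 = 4 * 23 + 17
Step 3: 109 mod 23 = 17
Step 4: The knot is 23-colorable: no

17


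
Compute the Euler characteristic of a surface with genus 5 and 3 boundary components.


chi = 2 - 2g - b
= 2 - 2*5 - 3
= 2 - 10 - 3 = -11

-11


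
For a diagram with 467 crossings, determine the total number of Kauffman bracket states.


Each crossing contributes 2 choices (A-smoothing or B-smoothing).
Total states = 2^467 = 381072821083495145432323880589986121307201921712032611188861933548019011086397170424842053596617672260721060927906081896416989218663120764928

381072821083495145432323880589986121307201921712032611188861933548019011086397170424842053596617672260721060927906081896416989218663120764928


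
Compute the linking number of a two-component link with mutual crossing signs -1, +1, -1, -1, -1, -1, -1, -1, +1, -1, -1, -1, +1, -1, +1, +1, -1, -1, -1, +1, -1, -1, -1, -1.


Step 1: Count positive crossings: 6
Step 2: Count negative crossings: 18
Step 3: Sum of signs = 6 - 18 = -12
Step 4: Linking number = sum/2 = -12/2 = -6

-6


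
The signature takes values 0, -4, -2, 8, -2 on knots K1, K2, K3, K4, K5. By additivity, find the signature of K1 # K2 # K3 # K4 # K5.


The signature is additive under connected sum.
signature(K1 # K2 # K3 # K4 # K5) = (0) + (-4) + (-2) + (8) + (-2)
= 0

0


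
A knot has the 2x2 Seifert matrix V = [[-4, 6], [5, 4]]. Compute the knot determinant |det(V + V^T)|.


Step 1: Form V + V^T where V = [[-4, 6], [5, 4]]
  V^T = [[-4, 5], [6, 4]]
  V + V^T = [[-8, 11], [11, 8]]
Step 2: det(V + V^T) = (-8)*8 - 11*11
  = -64 - 121 = -185
Step 3: Knot determinant = |det(V + V^T)| = |-185| = 185

185


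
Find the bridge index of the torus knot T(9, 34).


The bridge number of T(p,q) is min(p,q).
min(9, 34) = 9

9


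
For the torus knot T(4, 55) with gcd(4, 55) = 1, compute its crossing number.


For a torus knot T(p, q) with gcd(p,q)=1,
the crossing number is min(p*(q-1), q*(p-1)).
p*(q-1) = 4*54 = 216
q*(p-1) = 55*3 = 165
min(216, 165) = 165

165


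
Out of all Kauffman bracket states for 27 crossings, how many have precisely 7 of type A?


We choose which 7 of 27 crossings get A-smoothings.
C(27, 7) = 27! / (7! * 20!)
= 888030

888030


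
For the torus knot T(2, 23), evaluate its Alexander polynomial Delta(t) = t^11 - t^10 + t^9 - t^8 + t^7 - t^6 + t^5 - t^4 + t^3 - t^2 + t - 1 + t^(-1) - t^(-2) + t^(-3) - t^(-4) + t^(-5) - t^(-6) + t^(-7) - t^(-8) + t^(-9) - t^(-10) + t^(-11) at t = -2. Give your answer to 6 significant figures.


Substituting t = -2 into Delta(t) = t^11 - t^10 + t^9 - t^8 + t^7 - t^6 + t^5 - t^4 + t^3 - t^2 + t - 1 + t^(-1) - t^(-2) + t^(-3) - t^(-4) + t^(-5) - t^(-6) + t^(-7) - t^(-8) + t^(-9) - t^(-10) + t^(-11):
Term values: (-2048) + (-1024) + (-512) + (-256) + (-128) + (-64) + (-32) + (-16) + (-8) + (-4) + (-2) + (-1) + (-0.5) + (-0.25) + (-0.125) + (-0.0625) + (-0.03125) + (-0.015625) + (-0.0078125) + (-0.00390625) + (-0.00195312) + (-0.000976562) + (-0.000488281)
Sum = -4095.999512
Rounded to 6 significant figures: -4096

-4096


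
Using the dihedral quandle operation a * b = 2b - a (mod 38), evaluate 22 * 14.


22 * 14 = 2*14 - 22 mod 38
= 28 - 22 mod 38
= 6 mod 38 = 6

6


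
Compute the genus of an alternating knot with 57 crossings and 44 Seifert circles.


For alternating knots, g = (c - s + 1)/2.
= (57 - 44 + 1)/2
= 14/2 = 7

7


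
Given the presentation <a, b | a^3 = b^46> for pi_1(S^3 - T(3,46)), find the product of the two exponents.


The relation is a^3 = b^46.
Product of exponents = 3 * 46
= 138

138
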